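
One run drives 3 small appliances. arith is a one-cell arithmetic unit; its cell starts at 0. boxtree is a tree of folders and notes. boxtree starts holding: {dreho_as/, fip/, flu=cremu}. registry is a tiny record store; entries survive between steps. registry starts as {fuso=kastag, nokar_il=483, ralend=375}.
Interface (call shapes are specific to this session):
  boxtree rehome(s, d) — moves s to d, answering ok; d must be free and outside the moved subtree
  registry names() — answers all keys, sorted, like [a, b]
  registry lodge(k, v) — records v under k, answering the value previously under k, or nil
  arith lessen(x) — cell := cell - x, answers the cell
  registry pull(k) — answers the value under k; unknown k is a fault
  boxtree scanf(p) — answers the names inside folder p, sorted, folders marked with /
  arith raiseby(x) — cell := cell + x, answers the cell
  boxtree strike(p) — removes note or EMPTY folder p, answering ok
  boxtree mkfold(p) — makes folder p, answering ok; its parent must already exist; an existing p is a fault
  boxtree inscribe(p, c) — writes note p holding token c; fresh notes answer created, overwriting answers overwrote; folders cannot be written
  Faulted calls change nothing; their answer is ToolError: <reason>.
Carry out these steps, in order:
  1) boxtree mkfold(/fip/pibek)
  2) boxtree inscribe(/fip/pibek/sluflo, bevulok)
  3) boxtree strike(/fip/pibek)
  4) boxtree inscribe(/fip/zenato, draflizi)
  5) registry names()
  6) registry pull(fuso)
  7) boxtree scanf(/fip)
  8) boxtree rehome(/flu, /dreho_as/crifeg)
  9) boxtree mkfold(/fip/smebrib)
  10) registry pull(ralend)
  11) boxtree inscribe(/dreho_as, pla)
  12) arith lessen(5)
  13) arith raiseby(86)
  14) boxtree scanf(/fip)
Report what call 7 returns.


Answer: [pibek/, zenato]

Derivation:
→ boxtree mkfold(p='/fip/pibek')
← ok
→ boxtree inscribe(p='/fip/pibek/sluflo', c='bevulok')
← created
→ boxtree strike(p='/fip/pibek')
← ToolError: not empty
→ boxtree inscribe(p='/fip/zenato', c='draflizi')
← created
→ registry names()
← [fuso, nokar_il, ralend]
→ registry pull(k='fuso')
← kastag
→ boxtree scanf(p='/fip')
← [pibek/, zenato]
→ boxtree rehome(s='/flu', d='/dreho_as/crifeg')
← ok
→ boxtree mkfold(p='/fip/smebrib')
← ok
→ registry pull(k='ralend')
← 375
→ boxtree inscribe(p='/dreho_as', c='pla')
← ToolError: is a directory
→ arith lessen(x='5')
← -5
→ arith raiseby(x='86')
← 81
→ boxtree scanf(p='/fip')
← [pibek/, smebrib/, zenato]


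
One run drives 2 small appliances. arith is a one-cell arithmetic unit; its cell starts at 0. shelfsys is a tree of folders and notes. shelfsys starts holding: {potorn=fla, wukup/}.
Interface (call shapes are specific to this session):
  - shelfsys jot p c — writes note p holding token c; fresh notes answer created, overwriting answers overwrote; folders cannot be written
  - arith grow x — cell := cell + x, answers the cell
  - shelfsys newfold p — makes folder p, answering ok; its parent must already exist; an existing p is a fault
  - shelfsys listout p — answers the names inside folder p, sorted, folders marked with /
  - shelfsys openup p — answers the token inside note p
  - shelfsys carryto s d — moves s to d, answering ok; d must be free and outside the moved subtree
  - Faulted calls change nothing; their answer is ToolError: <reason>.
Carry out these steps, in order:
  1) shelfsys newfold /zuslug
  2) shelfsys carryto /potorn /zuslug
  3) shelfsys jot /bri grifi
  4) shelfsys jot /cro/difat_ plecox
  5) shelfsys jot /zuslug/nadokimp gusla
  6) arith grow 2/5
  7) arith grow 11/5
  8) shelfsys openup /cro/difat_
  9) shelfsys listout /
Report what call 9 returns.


Answer: [bri, potorn, wukup/, zuslug/]

Derivation:
I invoke shelfsys newfold using p=/zuslug, yielding ok.
Invoking shelfsys carryto using s=/potorn, d=/zuslug: ToolError: exists.
I try shelfsys jot using p=/bri, c=grifi, and see created.
Invoking shelfsys jot using p=/cro/difat_, c=plecox, — result: ToolError: no parent.
Calling shelfsys jot using p=/zuslug/nadokimp, c=gusla, and see created.
Using arith grow using x=2/5, and see 2/5.
I call arith grow using x=11/5, yielding 13/5.
Now I run shelfsys openup using p=/cro/difat_, giving ToolError: not found.
I invoke shelfsys listout using p=/, yielding [bri, potorn, wukup/, zuslug/].


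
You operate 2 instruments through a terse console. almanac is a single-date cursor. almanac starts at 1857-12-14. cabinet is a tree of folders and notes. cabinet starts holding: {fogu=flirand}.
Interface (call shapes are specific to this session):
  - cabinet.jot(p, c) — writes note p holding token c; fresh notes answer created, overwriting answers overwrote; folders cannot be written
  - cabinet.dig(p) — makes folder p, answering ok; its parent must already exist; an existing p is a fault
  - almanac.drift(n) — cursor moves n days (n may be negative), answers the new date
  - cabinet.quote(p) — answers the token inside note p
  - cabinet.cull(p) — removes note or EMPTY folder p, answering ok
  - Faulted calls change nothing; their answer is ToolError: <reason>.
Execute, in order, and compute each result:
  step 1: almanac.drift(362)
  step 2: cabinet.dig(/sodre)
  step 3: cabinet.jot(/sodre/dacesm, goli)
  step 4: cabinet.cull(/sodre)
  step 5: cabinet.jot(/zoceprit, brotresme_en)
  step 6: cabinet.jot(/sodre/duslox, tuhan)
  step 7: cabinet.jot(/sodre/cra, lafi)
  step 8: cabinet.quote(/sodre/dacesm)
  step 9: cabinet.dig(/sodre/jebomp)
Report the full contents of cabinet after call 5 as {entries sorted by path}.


-> almanac.drift(n: 362)
<- 1858-12-11
-> cabinet.dig(p: /sodre)
<- ok
-> cabinet.jot(p: /sodre/dacesm, c: goli)
<- created
-> cabinet.cull(p: /sodre)
<- ToolError: not empty
-> cabinet.jot(p: /zoceprit, c: brotresme_en)
<- created
-> cabinet.jot(p: /sodre/duslox, c: tuhan)
<- created
-> cabinet.jot(p: /sodre/cra, c: lafi)
<- created
-> cabinet.quote(p: /sodre/dacesm)
<- goli
-> cabinet.dig(p: /sodre/jebomp)
<- ok

Answer: {fogu=flirand, sodre/, sodre/dacesm=goli, zoceprit=brotresme_en}


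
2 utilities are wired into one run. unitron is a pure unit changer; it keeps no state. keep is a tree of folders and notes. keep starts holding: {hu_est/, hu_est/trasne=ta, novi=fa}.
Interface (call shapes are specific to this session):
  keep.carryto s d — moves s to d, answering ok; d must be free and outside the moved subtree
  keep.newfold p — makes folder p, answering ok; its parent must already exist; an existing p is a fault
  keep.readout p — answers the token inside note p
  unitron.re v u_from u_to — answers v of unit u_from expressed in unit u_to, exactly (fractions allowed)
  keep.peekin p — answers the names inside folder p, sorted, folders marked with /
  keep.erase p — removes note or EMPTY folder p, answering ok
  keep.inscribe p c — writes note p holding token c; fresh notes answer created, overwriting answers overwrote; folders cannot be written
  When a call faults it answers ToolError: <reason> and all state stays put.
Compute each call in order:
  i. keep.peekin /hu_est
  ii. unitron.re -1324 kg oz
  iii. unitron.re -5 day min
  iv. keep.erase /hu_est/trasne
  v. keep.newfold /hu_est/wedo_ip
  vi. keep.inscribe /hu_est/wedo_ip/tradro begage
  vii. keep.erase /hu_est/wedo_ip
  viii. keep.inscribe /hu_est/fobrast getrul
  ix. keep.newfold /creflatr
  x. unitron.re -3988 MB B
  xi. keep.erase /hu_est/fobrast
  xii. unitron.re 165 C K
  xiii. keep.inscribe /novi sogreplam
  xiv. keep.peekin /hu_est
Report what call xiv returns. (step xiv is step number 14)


Do: peekin[p='/hu_est']
See: [trasne]
Do: re[v='-1324'; u_from='kg'; u_to='oz']
See: -2118400000000/45359237
Do: re[v='-5'; u_from='day'; u_to='min']
See: -7200
Do: erase[p='/hu_est/trasne']
See: ok
Do: newfold[p='/hu_est/wedo_ip']
See: ok
Do: inscribe[p='/hu_est/wedo_ip/tradro'; c='begage']
See: created
Do: erase[p='/hu_est/wedo_ip']
See: ToolError: not empty
Do: inscribe[p='/hu_est/fobrast'; c='getrul']
See: created
Do: newfold[p='/creflatr']
See: ok
Do: re[v='-3988'; u_from='MB'; u_to='B']
See: -3988000000
Do: erase[p='/hu_est/fobrast']
See: ok
Do: re[v='165'; u_from='C'; u_to='K']
See: 8763/20
Do: inscribe[p='/novi'; c='sogreplam']
See: overwrote
Do: peekin[p='/hu_est']
See: [wedo_ip/]

Answer: [wedo_ip/]


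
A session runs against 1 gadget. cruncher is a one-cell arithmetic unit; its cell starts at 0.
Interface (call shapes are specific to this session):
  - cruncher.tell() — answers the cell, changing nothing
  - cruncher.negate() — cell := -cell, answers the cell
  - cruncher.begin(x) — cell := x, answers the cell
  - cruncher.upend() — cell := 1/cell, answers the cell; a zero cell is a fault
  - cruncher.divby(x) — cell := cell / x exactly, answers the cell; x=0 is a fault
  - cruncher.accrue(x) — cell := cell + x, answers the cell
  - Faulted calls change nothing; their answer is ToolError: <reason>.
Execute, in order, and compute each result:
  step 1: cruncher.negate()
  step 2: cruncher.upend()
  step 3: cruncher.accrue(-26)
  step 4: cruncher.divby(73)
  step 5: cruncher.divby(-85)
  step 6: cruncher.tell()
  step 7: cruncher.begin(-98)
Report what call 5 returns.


Answer: 26/6205

Derivation:
> cruncher.negate
[out] 0
> cruncher.upend
[out] ToolError: reciprocal of zero
> cruncher.accrue x='-26'
[out] -26
> cruncher.divby x='73'
[out] -26/73
> cruncher.divby x='-85'
[out] 26/6205
> cruncher.tell
[out] 26/6205
> cruncher.begin x='-98'
[out] -98


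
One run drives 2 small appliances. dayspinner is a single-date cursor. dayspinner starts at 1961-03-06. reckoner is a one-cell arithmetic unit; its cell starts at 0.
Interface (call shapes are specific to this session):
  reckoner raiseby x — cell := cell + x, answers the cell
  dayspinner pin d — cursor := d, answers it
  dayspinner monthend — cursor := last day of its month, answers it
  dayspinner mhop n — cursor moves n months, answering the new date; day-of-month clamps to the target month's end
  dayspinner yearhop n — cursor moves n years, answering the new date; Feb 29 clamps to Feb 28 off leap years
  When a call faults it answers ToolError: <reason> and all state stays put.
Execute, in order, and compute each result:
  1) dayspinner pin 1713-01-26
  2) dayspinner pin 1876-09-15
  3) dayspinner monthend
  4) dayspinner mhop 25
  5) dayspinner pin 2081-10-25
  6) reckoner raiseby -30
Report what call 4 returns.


·→ dayspinner pin(1713-01-26)
·← 1713-01-26
·→ dayspinner pin(1876-09-15)
·← 1876-09-15
·→ dayspinner monthend()
·← 1876-09-30
·→ dayspinner mhop(25)
·← 1878-10-30
·→ dayspinner pin(2081-10-25)
·← 2081-10-25
·→ reckoner raiseby(-30)
·← -30

Answer: 1878-10-30


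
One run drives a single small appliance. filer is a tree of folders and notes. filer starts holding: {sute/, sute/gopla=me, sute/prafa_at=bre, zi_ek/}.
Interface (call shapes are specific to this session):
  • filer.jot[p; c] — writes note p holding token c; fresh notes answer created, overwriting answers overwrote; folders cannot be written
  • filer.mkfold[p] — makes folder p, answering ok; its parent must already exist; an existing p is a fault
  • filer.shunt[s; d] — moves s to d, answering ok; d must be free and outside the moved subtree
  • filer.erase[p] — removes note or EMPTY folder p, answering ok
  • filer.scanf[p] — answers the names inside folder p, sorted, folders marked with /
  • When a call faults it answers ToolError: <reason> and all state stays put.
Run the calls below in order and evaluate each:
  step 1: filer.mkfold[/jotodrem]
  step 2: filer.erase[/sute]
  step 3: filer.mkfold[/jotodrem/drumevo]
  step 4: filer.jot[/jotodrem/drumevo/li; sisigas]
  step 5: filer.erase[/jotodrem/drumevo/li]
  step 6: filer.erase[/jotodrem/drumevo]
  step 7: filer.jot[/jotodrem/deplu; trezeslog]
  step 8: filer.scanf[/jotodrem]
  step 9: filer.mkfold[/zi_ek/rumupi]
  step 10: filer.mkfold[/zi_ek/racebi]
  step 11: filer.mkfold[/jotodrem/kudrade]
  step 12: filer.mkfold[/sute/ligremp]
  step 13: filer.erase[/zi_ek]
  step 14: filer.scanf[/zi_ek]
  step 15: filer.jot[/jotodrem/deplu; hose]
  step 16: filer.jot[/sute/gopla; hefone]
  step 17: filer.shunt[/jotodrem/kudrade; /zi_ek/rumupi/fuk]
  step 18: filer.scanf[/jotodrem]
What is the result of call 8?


Answer: [deplu]

Derivation:
→ filer.mkfold(/jotodrem)
← ok
→ filer.erase(/sute)
← ToolError: not empty
→ filer.mkfold(/jotodrem/drumevo)
← ok
→ filer.jot(/jotodrem/drumevo/li, sisigas)
← created
→ filer.erase(/jotodrem/drumevo/li)
← ok
→ filer.erase(/jotodrem/drumevo)
← ok
→ filer.jot(/jotodrem/deplu, trezeslog)
← created
→ filer.scanf(/jotodrem)
← [deplu]
→ filer.mkfold(/zi_ek/rumupi)
← ok
→ filer.mkfold(/zi_ek/racebi)
← ok
→ filer.mkfold(/jotodrem/kudrade)
← ok
→ filer.mkfold(/sute/ligremp)
← ok
→ filer.erase(/zi_ek)
← ToolError: not empty
→ filer.scanf(/zi_ek)
← [racebi/, rumupi/]
→ filer.jot(/jotodrem/deplu, hose)
← overwrote
→ filer.jot(/sute/gopla, hefone)
← overwrote
→ filer.shunt(/jotodrem/kudrade, /zi_ek/rumupi/fuk)
← ok
→ filer.scanf(/jotodrem)
← [deplu]


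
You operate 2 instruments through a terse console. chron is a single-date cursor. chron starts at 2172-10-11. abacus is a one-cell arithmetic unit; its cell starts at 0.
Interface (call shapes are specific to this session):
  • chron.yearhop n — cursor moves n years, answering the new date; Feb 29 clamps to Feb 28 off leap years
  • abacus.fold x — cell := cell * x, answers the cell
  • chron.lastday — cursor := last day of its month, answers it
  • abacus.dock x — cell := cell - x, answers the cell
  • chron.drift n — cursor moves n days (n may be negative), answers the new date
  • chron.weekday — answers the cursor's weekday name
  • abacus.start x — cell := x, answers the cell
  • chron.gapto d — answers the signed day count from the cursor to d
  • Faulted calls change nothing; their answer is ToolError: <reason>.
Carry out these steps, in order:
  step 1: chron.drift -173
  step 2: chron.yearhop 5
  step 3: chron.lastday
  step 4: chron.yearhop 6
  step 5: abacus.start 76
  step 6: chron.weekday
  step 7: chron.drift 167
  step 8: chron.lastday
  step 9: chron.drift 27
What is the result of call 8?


;; 1. drift(-173) : 2172-04-21
;; 2. yearhop(5) : 2177-04-21
;; 3. lastday() : 2177-04-30
;; 4. yearhop(6) : 2183-04-30
;; 5. start(76) : 76
;; 6. weekday() : Wednesday
;; 7. drift(167) : 2183-10-14
;; 8. lastday() : 2183-10-31
;; 9. drift(27) : 2183-11-27

Answer: 2183-10-31


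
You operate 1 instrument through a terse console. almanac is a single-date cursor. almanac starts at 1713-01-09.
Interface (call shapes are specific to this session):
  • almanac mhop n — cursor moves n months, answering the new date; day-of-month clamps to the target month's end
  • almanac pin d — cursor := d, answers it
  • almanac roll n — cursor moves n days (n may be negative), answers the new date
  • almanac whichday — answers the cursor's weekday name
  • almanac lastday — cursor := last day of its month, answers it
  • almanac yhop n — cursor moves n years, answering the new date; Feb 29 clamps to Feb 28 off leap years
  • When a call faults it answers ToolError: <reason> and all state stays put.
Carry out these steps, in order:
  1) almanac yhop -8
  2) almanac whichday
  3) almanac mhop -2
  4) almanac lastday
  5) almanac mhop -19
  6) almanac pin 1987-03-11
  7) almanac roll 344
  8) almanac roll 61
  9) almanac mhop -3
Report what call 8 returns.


Answer: 1988-04-19

Derivation:
>>> almanac yhop n=-8
= 1705-01-09
>>> almanac whichday
= Friday
>>> almanac mhop n=-2
= 1704-11-09
>>> almanac lastday
= 1704-11-30
>>> almanac mhop n=-19
= 1703-04-30
>>> almanac pin d=1987-03-11
= 1987-03-11
>>> almanac roll n=344
= 1988-02-18
>>> almanac roll n=61
= 1988-04-19
>>> almanac mhop n=-3
= 1988-01-19


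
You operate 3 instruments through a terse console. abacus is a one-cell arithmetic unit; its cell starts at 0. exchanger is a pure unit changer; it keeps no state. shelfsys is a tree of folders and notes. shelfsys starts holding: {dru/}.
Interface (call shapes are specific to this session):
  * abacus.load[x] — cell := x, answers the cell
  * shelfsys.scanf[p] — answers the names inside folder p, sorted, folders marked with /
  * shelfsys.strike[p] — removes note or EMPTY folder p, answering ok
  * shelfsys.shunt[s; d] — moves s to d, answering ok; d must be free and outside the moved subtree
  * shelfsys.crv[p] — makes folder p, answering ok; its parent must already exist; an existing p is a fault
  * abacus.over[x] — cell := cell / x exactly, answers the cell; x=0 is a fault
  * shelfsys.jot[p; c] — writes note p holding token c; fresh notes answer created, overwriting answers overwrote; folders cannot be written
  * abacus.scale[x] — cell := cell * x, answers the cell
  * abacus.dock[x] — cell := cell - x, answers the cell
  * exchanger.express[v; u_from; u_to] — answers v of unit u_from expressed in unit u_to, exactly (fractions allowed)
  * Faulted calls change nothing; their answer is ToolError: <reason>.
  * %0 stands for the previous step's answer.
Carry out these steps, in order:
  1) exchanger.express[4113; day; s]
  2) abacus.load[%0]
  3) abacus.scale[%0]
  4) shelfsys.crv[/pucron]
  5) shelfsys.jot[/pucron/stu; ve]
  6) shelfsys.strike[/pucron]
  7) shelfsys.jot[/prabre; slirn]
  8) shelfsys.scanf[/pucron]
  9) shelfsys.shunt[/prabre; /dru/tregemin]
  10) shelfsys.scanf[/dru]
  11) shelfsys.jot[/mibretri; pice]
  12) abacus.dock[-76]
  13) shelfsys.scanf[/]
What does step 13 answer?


Answer: [dru/, mibretri, pucron/]

Derivation:
I try exchanger.express on 4113, day, s, yielding 355363200.
I call abacus.load on %0, and get 355363200.
Invoking abacus.scale on %0: 126283003914240000.
I use shelfsys.crv on /pucron, and get ok.
Invoking shelfsys.jot on /pucron/stu, ve, yielding created.
I call shelfsys.strike on /pucron, yielding ToolError: not empty.
I invoke shelfsys.jot on /prabre, slirn, — result: created.
Now I run shelfsys.scanf on /pucron, giving [stu].
Using shelfsys.shunt on /prabre, /dru/tregemin, — result: ok.
I run shelfsys.scanf on /dru, and see [tregemin].
Now I run shelfsys.jot on /mibretri, pice, — result: created.
Calling abacus.dock on -76, yielding 126283003914240076.
Using shelfsys.scanf on /, — result: [dru/, mibretri, pucron/].


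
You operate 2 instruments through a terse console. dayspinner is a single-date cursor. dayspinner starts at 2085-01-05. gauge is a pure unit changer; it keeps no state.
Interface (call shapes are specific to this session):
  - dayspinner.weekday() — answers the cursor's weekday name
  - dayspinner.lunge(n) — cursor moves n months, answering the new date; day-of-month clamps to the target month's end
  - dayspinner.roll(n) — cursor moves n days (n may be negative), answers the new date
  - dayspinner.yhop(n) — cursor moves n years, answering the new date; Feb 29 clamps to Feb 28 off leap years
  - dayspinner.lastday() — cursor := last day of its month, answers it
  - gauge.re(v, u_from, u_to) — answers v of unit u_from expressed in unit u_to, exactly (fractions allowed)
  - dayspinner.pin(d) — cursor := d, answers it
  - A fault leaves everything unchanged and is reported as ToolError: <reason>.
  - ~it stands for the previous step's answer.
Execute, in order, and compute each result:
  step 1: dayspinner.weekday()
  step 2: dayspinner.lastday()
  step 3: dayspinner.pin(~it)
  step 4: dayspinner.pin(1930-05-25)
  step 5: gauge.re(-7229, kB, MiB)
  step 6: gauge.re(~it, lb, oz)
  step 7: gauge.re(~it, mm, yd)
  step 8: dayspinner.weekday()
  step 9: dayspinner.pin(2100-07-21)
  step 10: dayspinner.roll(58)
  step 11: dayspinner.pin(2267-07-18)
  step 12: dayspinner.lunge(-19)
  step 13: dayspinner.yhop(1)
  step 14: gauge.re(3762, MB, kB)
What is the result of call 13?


~$ weekday
= Friday
~$ lastday
= 2085-01-31
~$ pin d='~it'
= 2085-01-31
~$ pin d='1930-05-25'
= 1930-05-25
~$ re v='-7229' u_from='kB' u_to='MiB'
= -903625/131072
~$ re v='~it' u_from='lb' u_to='oz'
= -903625/8192
~$ re v='~it' u_from='mm' u_to='yd'
= -4518125/37453824
~$ weekday
= Sunday
~$ pin d='2100-07-21'
= 2100-07-21
~$ roll n='58'
= 2100-09-17
~$ pin d='2267-07-18'
= 2267-07-18
~$ lunge n='-19'
= 2265-12-18
~$ yhop n='1'
= 2266-12-18
~$ re v='3762' u_from='MB' u_to='kB'
= 3762000

Answer: 2266-12-18


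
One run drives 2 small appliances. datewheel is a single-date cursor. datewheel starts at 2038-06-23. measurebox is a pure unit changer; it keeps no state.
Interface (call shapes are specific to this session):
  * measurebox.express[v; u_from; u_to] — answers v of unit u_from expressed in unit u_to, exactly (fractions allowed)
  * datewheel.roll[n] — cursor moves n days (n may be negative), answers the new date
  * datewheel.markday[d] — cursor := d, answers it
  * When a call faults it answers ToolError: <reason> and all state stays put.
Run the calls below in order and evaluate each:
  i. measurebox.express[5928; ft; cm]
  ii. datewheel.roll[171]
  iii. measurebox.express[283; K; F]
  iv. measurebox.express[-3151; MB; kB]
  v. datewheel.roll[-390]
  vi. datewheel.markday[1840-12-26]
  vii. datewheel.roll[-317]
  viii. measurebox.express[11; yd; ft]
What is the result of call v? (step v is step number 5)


·→ express(v: 5928, u_from: ft, u_to: cm)
·← 4517136/25
·→ roll(n: 171)
·← 2038-12-11
·→ express(v: 283, u_from: K, u_to: F)
·← 4973/100
·→ express(v: -3151, u_from: MB, u_to: kB)
·← -3151000
·→ roll(n: -390)
·← 2037-11-16
·→ markday(d: 1840-12-26)
·← 1840-12-26
·→ roll(n: -317)
·← 1840-02-13
·→ express(v: 11, u_from: yd, u_to: ft)
·← 33

Answer: 2037-11-16


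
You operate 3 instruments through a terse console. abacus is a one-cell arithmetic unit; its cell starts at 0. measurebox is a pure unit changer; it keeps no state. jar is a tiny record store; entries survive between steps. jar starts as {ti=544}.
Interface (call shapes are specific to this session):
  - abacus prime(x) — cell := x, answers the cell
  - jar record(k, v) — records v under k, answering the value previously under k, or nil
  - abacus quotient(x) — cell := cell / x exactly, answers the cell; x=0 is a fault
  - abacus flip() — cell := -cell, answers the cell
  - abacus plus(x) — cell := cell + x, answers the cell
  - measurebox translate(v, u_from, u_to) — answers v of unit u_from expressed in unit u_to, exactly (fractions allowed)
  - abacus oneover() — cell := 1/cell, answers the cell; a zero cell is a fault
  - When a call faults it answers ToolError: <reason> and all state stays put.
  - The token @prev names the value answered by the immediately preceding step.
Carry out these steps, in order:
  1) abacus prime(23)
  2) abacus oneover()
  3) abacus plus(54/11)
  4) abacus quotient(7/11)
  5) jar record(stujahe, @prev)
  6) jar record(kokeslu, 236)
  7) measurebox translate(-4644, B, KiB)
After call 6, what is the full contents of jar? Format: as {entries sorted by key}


Answer: {kokeslu=236, stujahe=179/23, ti=544}

Derivation:
~$ abacus prime x→23
:: 23
~$ abacus oneover
:: 1/23
~$ abacus plus x→54/11
:: 1253/253
~$ abacus quotient x→7/11
:: 179/23
~$ jar record k→stujahe v→@prev
:: nil
~$ jar record k→kokeslu v→236
:: nil
~$ measurebox translate v→-4644 u_from→B u_to→KiB
:: -1161/256


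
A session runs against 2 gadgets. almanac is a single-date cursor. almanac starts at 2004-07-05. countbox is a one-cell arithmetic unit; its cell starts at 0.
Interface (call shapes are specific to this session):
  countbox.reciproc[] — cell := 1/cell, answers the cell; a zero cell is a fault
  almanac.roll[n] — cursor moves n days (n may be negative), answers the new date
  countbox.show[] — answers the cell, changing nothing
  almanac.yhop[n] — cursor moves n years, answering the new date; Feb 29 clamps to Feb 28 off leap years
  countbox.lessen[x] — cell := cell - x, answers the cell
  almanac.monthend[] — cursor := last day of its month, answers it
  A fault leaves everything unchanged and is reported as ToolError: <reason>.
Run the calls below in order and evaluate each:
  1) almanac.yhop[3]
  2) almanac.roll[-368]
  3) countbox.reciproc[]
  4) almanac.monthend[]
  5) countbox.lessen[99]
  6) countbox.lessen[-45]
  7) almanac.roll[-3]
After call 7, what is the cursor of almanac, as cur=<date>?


Answer: cur=2006-07-28

Derivation:
~$ almanac.yhop 3
  2007-07-05
~$ almanac.roll -368
  2006-07-02
~$ countbox.reciproc
  ToolError: reciprocal of zero
~$ almanac.monthend
  2006-07-31
~$ countbox.lessen 99
  -99
~$ countbox.lessen -45
  -54
~$ almanac.roll -3
  2006-07-28


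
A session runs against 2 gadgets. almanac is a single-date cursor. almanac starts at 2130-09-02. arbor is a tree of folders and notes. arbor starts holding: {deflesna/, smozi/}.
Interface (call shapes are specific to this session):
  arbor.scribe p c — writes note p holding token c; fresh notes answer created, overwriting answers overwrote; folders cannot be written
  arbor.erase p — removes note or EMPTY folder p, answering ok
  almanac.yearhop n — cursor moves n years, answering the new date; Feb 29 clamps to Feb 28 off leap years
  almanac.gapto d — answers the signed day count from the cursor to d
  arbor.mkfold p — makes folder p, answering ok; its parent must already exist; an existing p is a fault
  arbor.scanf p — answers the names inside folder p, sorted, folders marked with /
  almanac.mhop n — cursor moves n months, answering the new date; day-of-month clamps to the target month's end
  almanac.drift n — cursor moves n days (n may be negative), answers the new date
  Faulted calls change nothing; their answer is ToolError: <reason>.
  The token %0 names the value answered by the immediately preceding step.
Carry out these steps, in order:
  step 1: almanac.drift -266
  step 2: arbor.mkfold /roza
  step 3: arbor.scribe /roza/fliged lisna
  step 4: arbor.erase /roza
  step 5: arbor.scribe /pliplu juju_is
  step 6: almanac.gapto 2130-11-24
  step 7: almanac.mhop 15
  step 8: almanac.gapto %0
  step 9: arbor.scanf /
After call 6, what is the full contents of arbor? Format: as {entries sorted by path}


% almanac.drift n: -266
:: 2129-12-10
% arbor.mkfold p: /roza
:: ok
% arbor.scribe p: /roza/fliged c: lisna
:: created
% arbor.erase p: /roza
:: ToolError: not empty
% arbor.scribe p: /pliplu c: juju_is
:: created
% almanac.gapto d: 2130-11-24
:: 349
% almanac.mhop n: 15
:: 2131-03-10
% almanac.gapto d: %0
:: 0
% arbor.scanf p: /
:: [deflesna/, pliplu, roza/, smozi/]

Answer: {deflesna/, pliplu=juju_is, roza/, roza/fliged=lisna, smozi/}


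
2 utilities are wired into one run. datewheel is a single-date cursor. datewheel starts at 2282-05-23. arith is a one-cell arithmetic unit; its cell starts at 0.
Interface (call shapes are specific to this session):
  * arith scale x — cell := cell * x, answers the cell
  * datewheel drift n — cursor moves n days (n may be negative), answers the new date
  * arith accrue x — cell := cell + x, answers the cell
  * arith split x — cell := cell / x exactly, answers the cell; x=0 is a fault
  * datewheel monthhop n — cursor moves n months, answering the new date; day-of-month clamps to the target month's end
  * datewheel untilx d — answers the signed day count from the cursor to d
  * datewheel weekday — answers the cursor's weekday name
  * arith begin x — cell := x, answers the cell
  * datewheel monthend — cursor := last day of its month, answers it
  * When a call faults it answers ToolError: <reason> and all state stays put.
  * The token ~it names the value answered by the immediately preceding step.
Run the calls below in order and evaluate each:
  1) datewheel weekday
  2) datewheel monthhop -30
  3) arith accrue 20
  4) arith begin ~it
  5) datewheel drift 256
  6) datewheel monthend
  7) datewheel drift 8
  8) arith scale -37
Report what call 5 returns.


I invoke datewheel weekday, — result: Tuesday.
I try datewheel monthhop(n='-30'), yielding 2279-11-23.
Next I call arith accrue(x='20'), giving 20.
I invoke arith begin(x='~it'), — result: 20.
Now I run datewheel drift(n='256'): 2280-08-05.
Calling datewheel monthend, and see 2280-08-31.
Calling datewheel drift(n='8'), → 2280-09-08.
I invoke arith scale(x='-37'), — result: -740.

Answer: 2280-08-05


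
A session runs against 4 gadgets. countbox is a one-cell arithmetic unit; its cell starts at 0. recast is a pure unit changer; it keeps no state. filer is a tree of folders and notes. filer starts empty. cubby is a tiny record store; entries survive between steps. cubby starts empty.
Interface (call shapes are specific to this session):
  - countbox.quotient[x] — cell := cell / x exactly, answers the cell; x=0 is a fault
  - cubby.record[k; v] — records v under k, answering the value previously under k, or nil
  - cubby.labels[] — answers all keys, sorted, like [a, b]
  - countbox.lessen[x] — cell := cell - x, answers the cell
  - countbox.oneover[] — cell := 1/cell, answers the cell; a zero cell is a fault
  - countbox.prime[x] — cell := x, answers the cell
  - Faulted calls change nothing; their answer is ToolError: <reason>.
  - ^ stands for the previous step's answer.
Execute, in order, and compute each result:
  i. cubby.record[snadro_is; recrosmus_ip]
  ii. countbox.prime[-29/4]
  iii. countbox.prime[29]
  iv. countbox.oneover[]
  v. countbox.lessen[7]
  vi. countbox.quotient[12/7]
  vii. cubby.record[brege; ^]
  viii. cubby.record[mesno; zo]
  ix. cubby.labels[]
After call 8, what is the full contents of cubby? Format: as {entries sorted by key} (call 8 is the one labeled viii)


Answer: {brege=-707/174, mesno=zo, snadro_is=recrosmus_ip}

Derivation:
·→ record(k=snadro_is, v=recrosmus_ip)
·← nil
·→ prime(x=-29/4)
·← -29/4
·→ prime(x=29)
·← 29
·→ oneover()
·← 1/29
·→ lessen(x=7)
·← -202/29
·→ quotient(x=12/7)
·← -707/174
·→ record(k=brege, v=^)
·← nil
·→ record(k=mesno, v=zo)
·← nil
·→ labels()
·← [brege, mesno, snadro_is]


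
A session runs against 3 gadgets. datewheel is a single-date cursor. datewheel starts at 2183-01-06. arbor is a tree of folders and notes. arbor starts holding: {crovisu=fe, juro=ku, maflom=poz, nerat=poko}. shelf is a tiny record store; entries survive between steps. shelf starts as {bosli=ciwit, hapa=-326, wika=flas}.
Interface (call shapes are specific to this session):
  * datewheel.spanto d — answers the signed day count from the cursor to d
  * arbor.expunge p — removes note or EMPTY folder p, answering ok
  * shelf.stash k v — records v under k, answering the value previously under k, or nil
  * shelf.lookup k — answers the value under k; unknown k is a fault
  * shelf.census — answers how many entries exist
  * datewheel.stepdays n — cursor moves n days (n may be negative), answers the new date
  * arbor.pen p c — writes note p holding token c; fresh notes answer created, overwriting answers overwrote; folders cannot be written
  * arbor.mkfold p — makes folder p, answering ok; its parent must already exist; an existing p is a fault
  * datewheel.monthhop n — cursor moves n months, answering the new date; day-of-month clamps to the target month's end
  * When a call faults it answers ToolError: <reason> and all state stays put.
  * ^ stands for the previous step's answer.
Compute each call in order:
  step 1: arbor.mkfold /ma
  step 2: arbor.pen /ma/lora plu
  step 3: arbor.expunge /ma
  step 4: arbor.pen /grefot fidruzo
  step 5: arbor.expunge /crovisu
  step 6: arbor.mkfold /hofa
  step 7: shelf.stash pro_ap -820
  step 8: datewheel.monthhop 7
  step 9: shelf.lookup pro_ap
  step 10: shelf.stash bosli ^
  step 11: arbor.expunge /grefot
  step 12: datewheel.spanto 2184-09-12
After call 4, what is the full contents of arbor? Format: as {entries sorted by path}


Answer: {crovisu=fe, grefot=fidruzo, juro=ku, ma/, ma/lora=plu, maflom=poz, nerat=poko}

Derivation:
;; 1. mkfold(/ma) -> ok
;; 2. pen(/ma/lora, plu) -> created
;; 3. expunge(/ma) -> ToolError: not empty
;; 4. pen(/grefot, fidruzo) -> created
;; 5. expunge(/crovisu) -> ok
;; 6. mkfold(/hofa) -> ok
;; 7. stash(pro_ap, -820) -> nil
;; 8. monthhop(7) -> 2183-08-06
;; 9. lookup(pro_ap) -> -820
;; 10. stash(bosli, ^) -> ciwit
;; 11. expunge(/grefot) -> ok
;; 12. spanto(2184-09-12) -> 403


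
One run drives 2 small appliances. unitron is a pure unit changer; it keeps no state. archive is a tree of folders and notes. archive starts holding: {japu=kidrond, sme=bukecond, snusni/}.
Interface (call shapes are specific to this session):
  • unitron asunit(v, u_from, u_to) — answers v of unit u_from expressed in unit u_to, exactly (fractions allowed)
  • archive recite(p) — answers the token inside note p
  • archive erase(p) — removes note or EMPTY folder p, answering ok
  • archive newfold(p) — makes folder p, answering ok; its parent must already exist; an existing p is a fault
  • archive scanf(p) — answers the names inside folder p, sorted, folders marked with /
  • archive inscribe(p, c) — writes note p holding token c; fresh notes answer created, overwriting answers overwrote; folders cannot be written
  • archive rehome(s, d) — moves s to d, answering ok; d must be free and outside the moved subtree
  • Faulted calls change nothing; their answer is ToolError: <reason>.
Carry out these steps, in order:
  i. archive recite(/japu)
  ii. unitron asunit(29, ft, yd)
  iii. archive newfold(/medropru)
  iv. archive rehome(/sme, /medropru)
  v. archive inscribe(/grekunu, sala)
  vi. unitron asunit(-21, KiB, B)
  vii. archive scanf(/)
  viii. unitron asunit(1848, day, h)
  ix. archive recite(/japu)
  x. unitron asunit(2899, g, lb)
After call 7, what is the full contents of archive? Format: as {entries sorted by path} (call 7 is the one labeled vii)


Answer: {grekunu=sala, japu=kidrond, medropru/, sme=bukecond, snusni/}

Derivation:
>> archive recite(p=/japu)
<< kidrond
>> unitron asunit(v=29, u_from=ft, u_to=yd)
<< 29/3
>> archive newfold(p=/medropru)
<< ok
>> archive rehome(s=/sme, d=/medropru)
<< ToolError: exists
>> archive inscribe(p=/grekunu, c=sala)
<< created
>> unitron asunit(v=-21, u_from=KiB, u_to=B)
<< -21504
>> archive scanf(p=/)
<< [grekunu, japu, medropru/, sme, snusni/]
>> unitron asunit(v=1848, u_from=day, u_to=h)
<< 44352
>> archive recite(p=/japu)
<< kidrond
>> unitron asunit(v=2899, u_from=g, u_to=lb)
<< 289900000/45359237


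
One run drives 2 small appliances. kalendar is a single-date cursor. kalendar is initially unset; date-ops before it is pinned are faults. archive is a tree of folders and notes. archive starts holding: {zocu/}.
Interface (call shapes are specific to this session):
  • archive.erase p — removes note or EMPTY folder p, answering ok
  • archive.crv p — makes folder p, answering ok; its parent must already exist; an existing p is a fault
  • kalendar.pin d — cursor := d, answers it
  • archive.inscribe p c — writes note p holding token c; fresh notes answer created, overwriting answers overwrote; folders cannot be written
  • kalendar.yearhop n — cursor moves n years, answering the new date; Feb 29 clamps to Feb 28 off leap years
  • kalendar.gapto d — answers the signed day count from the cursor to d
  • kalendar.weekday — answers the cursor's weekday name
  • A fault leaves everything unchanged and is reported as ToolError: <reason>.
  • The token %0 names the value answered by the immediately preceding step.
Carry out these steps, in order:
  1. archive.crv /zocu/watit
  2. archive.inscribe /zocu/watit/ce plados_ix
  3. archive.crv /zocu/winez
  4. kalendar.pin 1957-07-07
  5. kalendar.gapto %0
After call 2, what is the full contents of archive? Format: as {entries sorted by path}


Answer: {zocu/, zocu/watit/, zocu/watit/ce=plados_ix}

Derivation:
>>> archive.crv /zocu/watit
[out] ok
>>> archive.inscribe /zocu/watit/ce plados_ix
[out] created
>>> archive.crv /zocu/winez
[out] ok
>>> kalendar.pin 1957-07-07
[out] 1957-07-07
>>> kalendar.gapto %0
[out] 0


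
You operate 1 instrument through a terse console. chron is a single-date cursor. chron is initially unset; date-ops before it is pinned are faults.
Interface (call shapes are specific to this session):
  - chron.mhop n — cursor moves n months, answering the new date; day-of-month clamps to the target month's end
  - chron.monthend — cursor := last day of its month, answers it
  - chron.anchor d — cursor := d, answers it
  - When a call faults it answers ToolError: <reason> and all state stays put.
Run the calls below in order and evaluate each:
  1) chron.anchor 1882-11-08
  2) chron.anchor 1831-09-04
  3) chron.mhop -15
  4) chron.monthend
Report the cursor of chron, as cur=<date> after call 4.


Answer: cur=1830-06-30

Derivation:
→ chron.anchor(d→1882-11-08)
← 1882-11-08
→ chron.anchor(d→1831-09-04)
← 1831-09-04
→ chron.mhop(n→-15)
← 1830-06-04
→ chron.monthend()
← 1830-06-30


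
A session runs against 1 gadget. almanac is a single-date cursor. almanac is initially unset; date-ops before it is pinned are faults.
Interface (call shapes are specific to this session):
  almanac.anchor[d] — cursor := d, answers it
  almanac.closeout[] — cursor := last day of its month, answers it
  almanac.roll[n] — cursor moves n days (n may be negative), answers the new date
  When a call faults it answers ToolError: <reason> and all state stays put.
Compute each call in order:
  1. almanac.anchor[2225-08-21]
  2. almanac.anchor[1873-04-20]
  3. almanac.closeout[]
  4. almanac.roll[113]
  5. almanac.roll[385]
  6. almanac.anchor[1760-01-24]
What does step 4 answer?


Answer: 1873-08-21

Derivation:
→ almanac.anchor(d: 2225-08-21)
← 2225-08-21
→ almanac.anchor(d: 1873-04-20)
← 1873-04-20
→ almanac.closeout()
← 1873-04-30
→ almanac.roll(n: 113)
← 1873-08-21
→ almanac.roll(n: 385)
← 1874-09-10
→ almanac.anchor(d: 1760-01-24)
← 1760-01-24


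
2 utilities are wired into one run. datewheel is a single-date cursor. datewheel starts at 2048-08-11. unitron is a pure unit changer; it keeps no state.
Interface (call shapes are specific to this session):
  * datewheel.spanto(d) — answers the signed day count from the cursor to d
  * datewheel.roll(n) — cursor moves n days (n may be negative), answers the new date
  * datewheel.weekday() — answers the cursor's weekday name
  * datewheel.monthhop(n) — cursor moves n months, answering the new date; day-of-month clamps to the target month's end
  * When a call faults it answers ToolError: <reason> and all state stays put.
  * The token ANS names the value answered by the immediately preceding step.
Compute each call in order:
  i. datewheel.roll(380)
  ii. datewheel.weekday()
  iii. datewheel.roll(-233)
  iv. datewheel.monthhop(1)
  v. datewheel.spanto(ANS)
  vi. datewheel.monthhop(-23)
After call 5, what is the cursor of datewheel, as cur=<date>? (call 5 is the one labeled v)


I call datewheel.roll using n=380, — result: 2049-08-26.
I invoke datewheel.weekday, and observe Thursday.
Calling datewheel.roll using n=-233: 2049-01-05.
Next I call datewheel.monthhop using n=1: 2049-02-05.
Invoking datewheel.spanto using d=ANS, and see 0.
I run datewheel.monthhop using n=-23, which returns 2047-03-05.

Answer: cur=2049-02-05


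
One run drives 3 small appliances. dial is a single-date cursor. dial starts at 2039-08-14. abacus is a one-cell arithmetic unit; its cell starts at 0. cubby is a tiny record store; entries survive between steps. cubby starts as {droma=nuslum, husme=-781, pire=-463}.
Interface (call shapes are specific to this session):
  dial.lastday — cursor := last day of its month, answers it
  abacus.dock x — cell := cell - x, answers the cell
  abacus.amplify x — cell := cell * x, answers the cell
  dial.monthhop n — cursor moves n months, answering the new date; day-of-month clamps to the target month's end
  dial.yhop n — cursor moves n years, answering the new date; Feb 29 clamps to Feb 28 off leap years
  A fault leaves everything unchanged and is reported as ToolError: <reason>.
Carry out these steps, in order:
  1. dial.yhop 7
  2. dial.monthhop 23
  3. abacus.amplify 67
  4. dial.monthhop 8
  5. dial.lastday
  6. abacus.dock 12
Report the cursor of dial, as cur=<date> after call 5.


Act: yhop[n: 7]
Obs: 2046-08-14
Act: monthhop[n: 23]
Obs: 2048-07-14
Act: amplify[x: 67]
Obs: 0
Act: monthhop[n: 8]
Obs: 2049-03-14
Act: lastday[]
Obs: 2049-03-31
Act: dock[x: 12]
Obs: -12

Answer: cur=2049-03-31
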